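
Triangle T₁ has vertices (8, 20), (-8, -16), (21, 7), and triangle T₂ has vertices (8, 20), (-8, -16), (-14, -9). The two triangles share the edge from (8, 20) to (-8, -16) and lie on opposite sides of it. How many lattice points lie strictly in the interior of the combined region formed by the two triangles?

The union is the simple quadrilateral with vertices (8, 20), (21, 7), (-8, -16), (-14, -9) in order.
The shoelace formula gives twice the area as |(8·7 − 21·20) + (21·(-16) − (-8)·7) + ((-8)·(-9) − (-14)·(-16)) + ((-14)·20 − 8·(-9))| = 1004, so the area is 502.
Summing gcd(|Δx|,|Δy|) over the edges gives the boundary count: gcd(13,13) + gcd(29,23) + gcd(6,7) + gcd(22,29) = 13+1+1+1 = 16.
By Pick's theorem I = A − B/2 + 1 = 502 − 16/2 + 1 = 495.

495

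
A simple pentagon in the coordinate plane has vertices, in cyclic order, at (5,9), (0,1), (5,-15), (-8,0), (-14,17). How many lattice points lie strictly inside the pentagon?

The shoelace formula gives twice the area as |(5·1 − 0·9) + (0·(-15) − 5·1) + (5·0 − (-8)·(-15)) + ((-8)·17 − (-14)·0) + ((-14)·9 − 5·17)| = 467, so the area is 467/2.
The number of boundary lattice points is Σ gcd(|Δx|,|Δy|) = gcd(5,8) + gcd(5,16) + gcd(13,15) + gcd(6,17) + gcd(19,8) = 1+1+1+1+1 = 5.
By Pick's theorem A = I + B/2 − 1, so I = 467/2 − 5/2 + 1 = 232.

232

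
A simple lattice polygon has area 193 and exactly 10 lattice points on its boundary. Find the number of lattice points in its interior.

From Pick's theorem, I = A − B/2 + 1 = 193 − 10/2 + 1 = 189.

189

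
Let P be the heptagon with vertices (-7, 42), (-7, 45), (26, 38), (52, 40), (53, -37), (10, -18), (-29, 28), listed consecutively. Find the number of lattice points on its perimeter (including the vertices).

The number of boundary lattice points is Σ gcd(|Δx|,|Δy|) = gcd(0,3) + gcd(33,7) + gcd(26,2) + gcd(1,77) + gcd(43,19) + gcd(39,46) + gcd(22,14) = 3+1+2+1+1+1+2 = 11.

11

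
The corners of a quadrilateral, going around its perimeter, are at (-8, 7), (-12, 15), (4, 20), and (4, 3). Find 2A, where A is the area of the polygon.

352

By the shoelace formula, twice the signed area is |((-8)·15 − (-12)·7) + ((-12)·20 − 4·15) + (4·3 − 4·20) + (4·7 − (-8)·3)| = 352, so the area is 176.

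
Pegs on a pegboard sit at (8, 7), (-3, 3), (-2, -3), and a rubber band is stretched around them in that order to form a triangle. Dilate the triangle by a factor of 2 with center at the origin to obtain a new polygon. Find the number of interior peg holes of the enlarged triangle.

The shoelace formula gives twice the area as |(8·3 − (-3)·7) + ((-3)·(-3) − (-2)·3) + ((-2)·7 − 8·(-3))| = 70, so the area is 35.
Summing gcd(|Δx|,|Δy|) over the edges gives the boundary count: gcd(11,4) + gcd(1,6) + gcd(10,10) = 1+1+10 = 12.
Scaling by 2 multiplies the area by 2² = 4 (so the new area is 140) and multiplies the boundary lattice-point count by 2, giving 24.
By Pick's theorem, the interior count of the dilated polygon is 140 − 24/2 + 1 = 129.

129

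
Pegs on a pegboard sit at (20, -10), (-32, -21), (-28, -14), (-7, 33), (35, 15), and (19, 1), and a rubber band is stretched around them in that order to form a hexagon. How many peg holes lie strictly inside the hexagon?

Using the shoelace formula, 2A = |[20·(-21) − (-32)·(-10)] + [(-32)·(-14) − (-28)·(-21)] + [(-28)·33 − (-7)·(-14)] + [(-7)·15 − 35·33] + [35·1 − 19·15] + [19·(-10) − 20·1]| = 3622, so the area is 1811.
Summing gcd(|Δx|,|Δy|) over the edges gives the boundary count: gcd(52,11) + gcd(4,7) + gcd(21,47) + gcd(42,18) + gcd(16,14) + gcd(1,11) = 1+1+1+6+2+1 = 12.
Pick's theorem gives I = A − B/2 + 1 = 1811 − 12/2 + 1 = 1806.

1806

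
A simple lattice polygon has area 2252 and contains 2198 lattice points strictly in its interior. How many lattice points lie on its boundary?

110

Pick's theorem gives A = I + B/2 − 1, so B = 2(A − I + 1) = 2(2252 − 2198 + 1) = 110.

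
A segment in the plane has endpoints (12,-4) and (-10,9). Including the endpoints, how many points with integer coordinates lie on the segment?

The number of lattice points on a segment between lattice points is gcd(|Δx|,|Δy|) + 1 = gcd(22,13) + 1 = 1 + 1 = 2.

2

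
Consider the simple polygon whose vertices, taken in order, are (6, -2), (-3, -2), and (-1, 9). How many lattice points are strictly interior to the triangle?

45

The shoelace formula gives twice the area as |[6·(-2) − (-3)·(-2)] + [(-3)·9 − (-1)·(-2)] + [(-1)·(-2) − 6·9]| = 99, so the area is 99/2.
The number of boundary lattice points is Σ gcd(|Δx|,|Δy|) = gcd(9,0) + gcd(2,11) + gcd(7,11) = 9+1+1 = 11.
By Pick's theorem A = I + B/2 − 1, so I = 99/2 − 11/2 + 1 = 45.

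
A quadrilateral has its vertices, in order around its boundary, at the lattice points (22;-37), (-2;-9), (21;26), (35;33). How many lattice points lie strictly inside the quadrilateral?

By the shoelace formula, twice the signed area is |[22·(-9) − (-2)·(-37)] + [(-2)·26 − 21·(-9)] + [21·33 − 35·26] + [35·(-37) − 22·33]| = 2373, so the area is 2373/2.
Along each edge there are gcd(|Δx|,|Δy|)+1 lattice points, so counting each shared vertex once the boundary has gcd(24,28) + gcd(23,35) + gcd(14,7) + gcd(13,70) = 4+1+7+1 = 13.
By Pick's theorem A = I + B/2 − 1, so I = 2373/2 − 13/2 + 1 = 1181.

1181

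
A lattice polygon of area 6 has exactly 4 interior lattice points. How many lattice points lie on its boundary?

6

Pick's theorem gives A = I + B/2 − 1, so B = 2(A − I + 1) = 2(6 − 4 + 1) = 6.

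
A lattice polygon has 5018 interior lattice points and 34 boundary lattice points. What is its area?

By Pick's theorem, A = I + B/2 − 1 = 5018 + 34/2 − 1 = 5034.

5034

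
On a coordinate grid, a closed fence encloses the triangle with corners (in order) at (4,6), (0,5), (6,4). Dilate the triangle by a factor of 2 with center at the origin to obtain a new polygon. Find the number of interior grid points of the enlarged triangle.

Using the shoelace formula, 2A = |[4·5 − 0·6] + [0·4 − 6·5] + [6·6 − 4·4]| = 10, so the area is 5.
The number of boundary lattice points is Σ gcd(|Δx|,|Δy|) = gcd(4,1) + gcd(6,1) + gcd(2,2) = 1+1+2 = 4.
Scaling by 2 multiplies the area by 2² = 4 (so the new area is 20) and multiplies the boundary lattice-point count by 2, giving 8.
By Pick's theorem, the interior count of the dilated polygon is 20 − 8/2 + 1 = 17.

17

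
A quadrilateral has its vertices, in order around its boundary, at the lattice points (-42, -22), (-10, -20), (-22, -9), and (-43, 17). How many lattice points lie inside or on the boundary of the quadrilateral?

By the shoelace formula, twice the signed area is |[(-42)·(-20) − (-10)·(-22)] + [(-10)·(-9) − (-22)·(-20)] + [(-22)·17 − (-43)·(-9)] + [(-43)·(-22) − (-42)·17]| = 1169, so the area is 584.5.
Summing gcd(|Δx|,|Δy|) over the edges gives the boundary count: gcd(32,2) + gcd(12,11) + gcd(21,26) + gcd(1,39) = 2+1+1+1 = 5.
Pick's theorem gives I = A − B/2 + 1 = 584.5 − 5/2 + 1 = 583, so the closed region contains I + B = 583 + 5 = 588 lattice points.

588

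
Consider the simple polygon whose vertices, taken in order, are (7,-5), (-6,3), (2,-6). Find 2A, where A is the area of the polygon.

53

By the shoelace formula, twice the signed area is |[7·3 − (-6)·(-5)] + [(-6)·(-6) − 2·3] + [2·(-5) − 7·(-6)]| = 53, so the area is 53/2.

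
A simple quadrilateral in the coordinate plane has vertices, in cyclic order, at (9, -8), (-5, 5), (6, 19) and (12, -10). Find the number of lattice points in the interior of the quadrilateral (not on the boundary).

By the shoelace formula, twice the signed area is |(9·5 − (-5)·(-8)) + ((-5)·19 − 6·5) + (6·(-10) − 12·19) + (12·(-8) − 9·(-10))| = 414, so the area is 207.
The number of boundary lattice points is Σ gcd(|Δx|,|Δy|) = gcd(14,13) + gcd(11,14) + gcd(6,29) + gcd(3,2) = 1+1+1+1 = 4.
Pick's theorem gives I = A − B/2 + 1 = 207 − 4/2 + 1 = 206.

206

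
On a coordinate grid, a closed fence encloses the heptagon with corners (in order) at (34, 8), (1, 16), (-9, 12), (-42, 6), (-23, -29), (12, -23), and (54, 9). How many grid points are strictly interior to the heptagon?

The shoelace formula gives twice the area as |(34·16 − 1·8) + (1·12 − (-9)·16) + ((-9)·6 − (-42)·12) + ((-42)·(-29) − (-23)·6) + ((-23)·(-23) − 12·(-29)) + (12·9 − 54·(-23)) + (54·8 − 34·9)| = 4851, so the area is 2425.5.
Summing gcd(|Δx|,|Δy|) over the edges gives the boundary count: gcd(33,8) + gcd(10,4) + gcd(33,6) + gcd(19,35) + gcd(35,6) + gcd(42,32) + gcd(20,1) = 1+2+3+1+1+2+1 = 11.
By Pick's theorem A = I + B/2 − 1, so I = 2425.5 − 11/2 + 1 = 2421.

2421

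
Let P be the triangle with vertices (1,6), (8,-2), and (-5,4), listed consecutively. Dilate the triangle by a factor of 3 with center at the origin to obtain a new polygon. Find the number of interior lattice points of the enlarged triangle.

274

The shoelace formula gives twice the area as |[1·(-2) − 8·6] + [8·4 − (-5)·(-2)] + [(-5)·6 − 1·4]| = 62, so the area is 31.
Summing gcd(|Δx|,|Δy|) over the edges gives the boundary count: gcd(7,8) + gcd(13,6) + gcd(6,2) = 1+1+2 = 4.
Scaling by 3 multiplies the area by 3² = 9 (so the new area is 279) and multiplies the boundary lattice-point count by 3, giving 12.
By Pick's theorem, the interior count of the dilated polygon is 279 − 12/2 + 1 = 274.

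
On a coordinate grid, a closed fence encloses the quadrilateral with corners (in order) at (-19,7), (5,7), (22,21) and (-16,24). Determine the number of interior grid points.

The shoelace formula gives twice the area as |[(-19)·7 − 5·7] + [5·21 − 22·7] + [22·24 − (-16)·21] + [(-16)·7 − (-19)·24]| = 991, so the area is 495.5.
The number of boundary lattice points is Σ gcd(|Δx|,|Δy|) = gcd(24,0) + gcd(17,14) + gcd(38,3) + gcd(3,17) = 24+1+1+1 = 27.
Pick's theorem gives I = A − B/2 + 1 = 495.5 − 27/2 + 1 = 483.

483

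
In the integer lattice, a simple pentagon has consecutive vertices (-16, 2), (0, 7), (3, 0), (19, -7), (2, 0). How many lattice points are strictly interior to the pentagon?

66

By the shoelace formula, twice the signed area is |((-16)·7 − 0·2) + (0·0 − 3·7) + (3·(-7) − 19·0) + (19·0 − 2·(-7)) + (2·2 − (-16)·0)| = 136, so the area is 68.
Along each edge there are gcd(|Δx|,|Δy|)+1 lattice points, so counting each shared vertex once the boundary has gcd(16,5) + gcd(3,7) + gcd(16,7) + gcd(17,7) + gcd(18,2) = 1+1+1+1+2 = 6.
Pick's theorem gives I = A − B/2 + 1 = 68 − 6/2 + 1 = 66.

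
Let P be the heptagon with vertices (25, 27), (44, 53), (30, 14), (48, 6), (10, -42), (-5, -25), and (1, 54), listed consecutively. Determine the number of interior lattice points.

By the shoelace formula, twice the signed area is |(25·53 − 44·27) + (44·14 − 30·53) + (30·6 − 48·14) + (48·(-42) − 10·6) + (10·(-25) − (-5)·(-42)) + ((-5)·54 − 1·(-25)) + (1·27 − 25·54)| = 5433, so the area is 5433/2.
Summing gcd(|Δx|,|Δy|) over the edges gives the boundary count: gcd(19,26) + gcd(14,39) + gcd(18,8) + gcd(38,48) + gcd(15,17) + gcd(6,79) + gcd(24,27) = 1+1+2+2+1+1+3 = 11.
By Pick's theorem A = I + B/2 − 1, so I = 5433/2 − 11/2 + 1 = 2712.

2712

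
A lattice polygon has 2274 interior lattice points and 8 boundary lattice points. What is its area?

2277

By Pick's theorem, A = I + B/2 − 1 = 2274 + 8/2 − 1 = 2277.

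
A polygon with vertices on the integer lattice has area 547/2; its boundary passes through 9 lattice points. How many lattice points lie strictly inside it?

Pick's theorem A = I + B/2 − 1 rearranges to I = A − B/2 + 1 = 547/2 − 9/2 + 1 = 270.

270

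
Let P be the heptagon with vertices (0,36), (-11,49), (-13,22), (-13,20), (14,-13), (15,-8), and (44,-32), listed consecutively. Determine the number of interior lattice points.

By the shoelace formula, twice the signed area is |(0·49 − (-11)·36) + ((-11)·22 − (-13)·49) + ((-13)·20 − (-13)·22) + ((-13)·(-13) − 14·20) + (14·(-8) − 15·(-13)) + (15·(-32) − 44·(-8)) + (44·36 − 0·(-32))| = 2245, so the area is 1122.5.
Along each edge there are gcd(|Δx|,|Δy|)+1 lattice points, so counting each shared vertex once the boundary has gcd(11,13) + gcd(2,27) + gcd(0,2) + gcd(27,33) + gcd(1,5) + gcd(29,24) + gcd(44,68) = 1+1+2+3+1+1+4 = 13.
By Pick's theorem A = I + B/2 − 1, so I = 1122.5 − 13/2 + 1 = 1117.

1117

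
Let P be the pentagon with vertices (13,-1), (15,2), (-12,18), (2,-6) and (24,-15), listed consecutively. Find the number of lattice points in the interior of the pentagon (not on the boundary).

326

By the shoelace formula, twice the signed area is |[13·2 − 15·(-1)] + [15·18 − (-12)·2] + [(-12)·(-6) − 2·18] + [2·(-15) − 24·(-6)] + [24·(-1) − 13·(-15)]| = 656, so the area is 328.
Along each edge there are gcd(|Δx|,|Δy|)+1 lattice points, so counting each shared vertex once the boundary has gcd(2,3) + gcd(27,16) + gcd(14,24) + gcd(22,9) + gcd(11,14) = 1+1+2+1+1 = 6.
Pick's theorem gives I = A − B/2 + 1 = 328 − 6/2 + 1 = 326.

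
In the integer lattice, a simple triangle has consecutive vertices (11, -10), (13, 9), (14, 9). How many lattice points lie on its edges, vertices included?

Along each edge there are gcd(|Δx|,|Δy|)+1 lattice points, so counting each shared vertex once the boundary has gcd(2,19) + gcd(1,0) + gcd(3,19) = 1+1+1 = 3.

3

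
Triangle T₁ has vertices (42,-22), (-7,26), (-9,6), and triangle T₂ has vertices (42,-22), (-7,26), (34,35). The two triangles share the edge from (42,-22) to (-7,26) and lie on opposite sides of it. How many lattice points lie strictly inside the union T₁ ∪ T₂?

The union is the simple quadrilateral with vertices (42,-22), (-9,6), (-7,26), (34,35) in order.
Using the shoelace formula, 2A = |(42·6 − (-9)·(-22)) + ((-9)·26 − (-7)·6) + ((-7)·35 − 34·26) + (34·(-22) − 42·35)| = 3485, so the area is 3485/2.
The number of boundary lattice points is Σ gcd(|Δx|,|Δy|) = gcd(51,28) + gcd(2,20) + gcd(41,9) + gcd(8,57) = 1+2+1+1 = 5.
By Pick's theorem I = A − B/2 + 1 = 3485/2 − 5/2 + 1 = 1741.

1741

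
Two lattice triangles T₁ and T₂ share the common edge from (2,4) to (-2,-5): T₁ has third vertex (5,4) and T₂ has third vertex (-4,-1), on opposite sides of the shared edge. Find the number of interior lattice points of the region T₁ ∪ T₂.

28

The union is the simple quadrilateral with vertices (2,4), (5,4), (-2,-5), (-4,-1) in order.
Using the shoelace formula, 2A = |[2·4 − 5·4] + [5·(-5) − (-2)·4] + [(-2)·(-1) − (-4)·(-5)] + [(-4)·4 − 2·(-1)]| = 61, so the area is 30.5.
Summing gcd(|Δx|,|Δy|) over the edges gives the boundary count: gcd(3,0) + gcd(7,9) + gcd(2,4) + gcd(6,5) = 3+1+2+1 = 7.
By Pick's theorem I = A − B/2 + 1 = 30.5 − 7/2 + 1 = 28.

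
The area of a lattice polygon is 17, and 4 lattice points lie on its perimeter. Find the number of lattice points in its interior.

16

From Pick's theorem, I = A − B/2 + 1 = 17 − 4/2 + 1 = 16.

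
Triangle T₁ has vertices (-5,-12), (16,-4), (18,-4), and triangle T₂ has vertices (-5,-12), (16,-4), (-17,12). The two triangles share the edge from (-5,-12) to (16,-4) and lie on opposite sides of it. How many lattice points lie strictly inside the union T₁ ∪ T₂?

301

The union is the simple quadrilateral with vertices (-5,-12), (18,-4), (16,-4), (-17,12) in order.
The shoelace formula gives twice the area as |((-5)·(-4) − 18·(-12)) + (18·(-4) − 16·(-4)) + (16·12 − (-17)·(-4)) + ((-17)·(-12) − (-5)·12)| = 616, so the area is 308.
The number of boundary lattice points is Σ gcd(|Δx|,|Δy|) = gcd(23,8) + gcd(2,0) + gcd(33,16) + gcd(12,24) = 1+2+1+12 = 16.
By Pick's theorem I = A − B/2 + 1 = 308 − 16/2 + 1 = 301.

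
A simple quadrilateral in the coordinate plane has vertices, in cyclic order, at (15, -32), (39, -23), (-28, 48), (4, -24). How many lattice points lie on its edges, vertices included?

The number of boundary lattice points is Σ gcd(|Δx|,|Δy|) = gcd(24,9) + gcd(67,71) + gcd(32,72) + gcd(11,8) = 3+1+8+1 = 13.

13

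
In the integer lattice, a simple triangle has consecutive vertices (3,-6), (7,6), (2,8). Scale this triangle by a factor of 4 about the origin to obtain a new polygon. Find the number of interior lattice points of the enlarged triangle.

By the shoelace formula, twice the signed area is |(3·6 − 7·(-6)) + (7·8 − 2·6) + (2·(-6) − 3·8)| = 68, so the area is 34.
The number of boundary lattice points is Σ gcd(|Δx|,|Δy|) = gcd(4,12) + gcd(5,2) + gcd(1,14) = 4+1+1 = 6.
Scaling by 4 multiplies the area by 4² = 16 (so the new area is 544) and multiplies the boundary lattice-point count by 4, giving 24.
By Pick's theorem, the interior count of the dilated polygon is 544 − 24/2 + 1 = 533.

533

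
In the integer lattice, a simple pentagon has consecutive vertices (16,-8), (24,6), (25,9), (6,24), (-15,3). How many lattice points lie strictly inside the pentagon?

Using the shoelace formula, 2A = |(16·6 − 24·(-8)) + (24·9 − 25·6) + (25·24 − 6·9) + (6·3 − (-15)·24) + ((-15)·(-8) − 16·3)| = 1350, so the area is 675.
Along each edge there are gcd(|Δx|,|Δy|)+1 lattice points, so counting each shared vertex once the boundary has gcd(8,14) + gcd(1,3) + gcd(19,15) + gcd(21,21) + gcd(31,11) = 2+1+1+21+1 = 26.
Pick's theorem gives I = A − B/2 + 1 = 675 − 26/2 + 1 = 663.

663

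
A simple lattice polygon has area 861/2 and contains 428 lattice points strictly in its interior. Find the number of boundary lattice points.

Pick's theorem gives A = I + B/2 − 1, so B = 2(A − I + 1) = 2(861/2 − 428 + 1) = 7.

7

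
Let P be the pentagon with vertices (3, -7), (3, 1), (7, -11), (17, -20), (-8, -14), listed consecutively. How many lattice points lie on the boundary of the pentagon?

Along each edge there are gcd(|Δx|,|Δy|)+1 lattice points, so counting each shared vertex once the boundary has gcd(0,8) + gcd(4,12) + gcd(10,9) + gcd(25,6) + gcd(11,7) = 8+4+1+1+1 = 15.

15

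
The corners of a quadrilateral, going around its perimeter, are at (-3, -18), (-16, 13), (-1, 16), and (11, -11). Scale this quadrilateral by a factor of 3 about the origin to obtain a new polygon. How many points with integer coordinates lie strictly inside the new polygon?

4327

Using the shoelace formula, 2A = |((-3)·13 − (-16)·(-18)) + ((-16)·16 − (-1)·13) + ((-1)·(-11) − 11·16) + (11·(-18) − (-3)·(-11))| = 966, so the area is 483.
Along each edge there are gcd(|Δx|,|Δy|)+1 lattice points, so counting each shared vertex once the boundary has gcd(13,31) + gcd(15,3) + gcd(12,27) + gcd(14,7) = 1+3+3+7 = 14.
Scaling by 3 multiplies the area by 3² = 9 (so the new area is 4347) and multiplies the boundary lattice-point count by 3, giving 42.
By Pick's theorem, the interior count of the dilated polygon is 4347 − 42/2 + 1 = 4327.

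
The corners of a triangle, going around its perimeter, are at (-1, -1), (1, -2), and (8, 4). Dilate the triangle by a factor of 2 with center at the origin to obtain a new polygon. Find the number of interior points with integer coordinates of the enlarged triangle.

36

By the shoelace formula, twice the signed area is |[(-1)·(-2) − 1·(-1)] + [1·4 − 8·(-2)] + [8·(-1) − (-1)·4]| = 19, so the area is 19/2.
Summing gcd(|Δx|,|Δy|) over the edges gives the boundary count: gcd(2,1) + gcd(7,6) + gcd(9,5) = 1+1+1 = 3.
Scaling by 2 multiplies the area by 2² = 4 (so the new area is 38) and multiplies the boundary lattice-point count by 2, giving 6.
By Pick's theorem, the interior count of the dilated polygon is 38 − 6/2 + 1 = 36.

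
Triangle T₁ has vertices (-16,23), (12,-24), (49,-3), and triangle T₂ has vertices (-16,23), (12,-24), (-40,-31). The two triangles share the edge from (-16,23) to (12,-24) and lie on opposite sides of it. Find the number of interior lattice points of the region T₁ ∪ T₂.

2474

The union is the simple quadrilateral with vertices (-16,23), (49,-3), (12,-24), (-40,-31) in order.
The shoelace formula gives twice the area as |[(-16)·(-3) − 49·23] + [49·(-24) − 12·(-3)] + [12·(-31) − (-40)·(-24)] + [(-40)·23 − (-16)·(-31)]| = 4967, so the area is 4967/2.
Summing gcd(|Δx|,|Δy|) over the edges gives the boundary count: gcd(65,26) + gcd(37,21) + gcd(52,7) + gcd(24,54) = 13+1+1+6 = 21.
By Pick's theorem I = A − B/2 + 1 = 4967/2 − 21/2 + 1 = 2474.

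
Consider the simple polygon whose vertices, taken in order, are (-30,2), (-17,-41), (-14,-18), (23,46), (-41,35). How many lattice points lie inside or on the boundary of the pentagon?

Using the shoelace formula, 2A = |((-30)·(-41) − (-17)·2) + ((-17)·(-18) − (-14)·(-41)) + ((-14)·46 − 23·(-18)) + (23·35 − (-41)·46) + ((-41)·2 − (-30)·35)| = 4425, so the area is 4425/2.
Summing gcd(|Δx|,|Δy|) over the edges gives the boundary count: gcd(13,43) + gcd(3,23) + gcd(37,64) + gcd(64,11) + gcd(11,33) = 1+1+1+1+11 = 15.
Pick's theorem gives I = A − B/2 + 1 = 4425/2 − 15/2 + 1 = 2206, so the closed region contains I + B = 2206 + 15 = 2221 lattice points.

2221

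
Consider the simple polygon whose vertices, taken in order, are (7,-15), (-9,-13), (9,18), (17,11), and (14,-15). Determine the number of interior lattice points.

491

Using the shoelace formula, 2A = |[7·(-13) − (-9)·(-15)] + [(-9)·18 − 9·(-13)] + [9·11 − 17·18] + [17·(-15) − 14·11] + [14·(-15) − 7·(-15)]| = 992, so the area is 496.
Along each edge there are gcd(|Δx|,|Δy|)+1 lattice points, so counting each shared vertex once the boundary has gcd(16,2) + gcd(18,31) + gcd(8,7) + gcd(3,26) + gcd(7,0) = 2+1+1+1+7 = 12.
By Pick's theorem A = I + B/2 − 1, so I = 496 − 12/2 + 1 = 491.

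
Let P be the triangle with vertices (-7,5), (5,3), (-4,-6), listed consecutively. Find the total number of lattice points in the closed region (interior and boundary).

70

The shoelace formula gives twice the area as |((-7)·3 − 5·5) + (5·(-6) − (-4)·3) + ((-4)·5 − (-7)·(-6))| = 126, so the area is 63.
Summing gcd(|Δx|,|Δy|) over the edges gives the boundary count: gcd(12,2) + gcd(9,9) + gcd(3,11) = 2+9+1 = 12.
Pick's theorem gives I = A − B/2 + 1 = 63 − 12/2 + 1 = 58, so the closed region contains I + B = 58 + 12 = 70 lattice points.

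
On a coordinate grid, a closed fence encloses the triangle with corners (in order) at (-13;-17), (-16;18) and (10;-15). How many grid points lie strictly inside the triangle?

405

Using the shoelace formula, 2A = |[(-13)·18 − (-16)·(-17)] + [(-16)·(-15) − 10·18] + [10·(-17) − (-13)·(-15)]| = 811, so the area is 811/2.
The number of boundary lattice points is Σ gcd(|Δx|,|Δy|) = gcd(3,35) + gcd(26,33) + gcd(23,2) = 1+1+1 = 3.
Pick's theorem gives I = A − B/2 + 1 = 811/2 − 3/2 + 1 = 405.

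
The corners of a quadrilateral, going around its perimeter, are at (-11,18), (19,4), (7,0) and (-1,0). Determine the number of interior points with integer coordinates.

By the shoelace formula, twice the signed area is |[(-11)·4 − 19·18] + [19·0 − 7·4] + [7·0 − (-1)·0] + [(-1)·18 − (-11)·0]| = 432, so the area is 216.
Summing gcd(|Δx|,|Δy|) over the edges gives the boundary count: gcd(30,14) + gcd(12,4) + gcd(8,0) + gcd(10,18) = 2+4+8+2 = 16.
Pick's theorem gives I = A − B/2 + 1 = 216 − 16/2 + 1 = 209.

209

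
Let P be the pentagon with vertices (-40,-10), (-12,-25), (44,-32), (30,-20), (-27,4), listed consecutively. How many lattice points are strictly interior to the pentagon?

The shoelace formula gives twice the area as |[(-40)·(-25) − (-12)·(-10)] + [(-12)·(-32) − 44·(-25)] + [44·(-20) − 30·(-32)] + [30·4 − (-27)·(-20)] + [(-27)·(-10) − (-40)·4]| = 2454, so the area is 1227.
Summing gcd(|Δx|,|Δy|) over the edges gives the boundary count: gcd(28,15) + gcd(56,7) + gcd(14,12) + gcd(57,24) + gcd(13,14) = 1+7+2+3+1 = 14.
Pick's theorem gives I = A − B/2 + 1 = 1227 − 14/2 + 1 = 1221.

1221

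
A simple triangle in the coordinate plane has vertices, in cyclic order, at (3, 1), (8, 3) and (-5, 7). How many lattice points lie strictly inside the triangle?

The shoelace formula gives twice the area as |[3·3 − 8·1] + [8·7 − (-5)·3] + [(-5)·1 − 3·7]| = 46, so the area is 23.
Summing gcd(|Δx|,|Δy|) over the edges gives the boundary count: gcd(5,2) + gcd(13,4) + gcd(8,6) = 1+1+2 = 4.
Pick's theorem gives I = A − B/2 + 1 = 23 − 4/2 + 1 = 22.

22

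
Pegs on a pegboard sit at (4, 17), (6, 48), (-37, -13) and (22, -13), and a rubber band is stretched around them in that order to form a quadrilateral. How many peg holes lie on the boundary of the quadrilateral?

67

Along each edge there are gcd(|Δx|,|Δy|)+1 lattice points, so counting each shared vertex once the boundary has gcd(2,31) + gcd(43,61) + gcd(59,0) + gcd(18,30) = 1+1+59+6 = 67.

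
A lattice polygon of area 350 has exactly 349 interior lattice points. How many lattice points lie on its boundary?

Pick's theorem gives A = I + B/2 − 1, so B = 2(A − I + 1) = 2(350 − 349 + 1) = 4.

4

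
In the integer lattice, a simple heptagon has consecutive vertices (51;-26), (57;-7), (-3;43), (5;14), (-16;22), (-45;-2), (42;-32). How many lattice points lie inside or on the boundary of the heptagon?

3370

The shoelace formula gives twice the area as |(51·(-7) − 57·(-26)) + (57·43 − (-3)·(-7)) + ((-3)·14 − 5·43) + (5·22 − (-16)·14) + ((-16)·(-2) − (-45)·22) + ((-45)·(-32) − 42·(-2)) + (42·(-26) − 51·(-32))| = 6718, so the area is 3359.
The number of boundary lattice points is Σ gcd(|Δx|,|Δy|) = gcd(6,19) + gcd(60,50) + gcd(8,29) + gcd(21,8) + gcd(29,24) + gcd(87,30) + gcd(9,6) = 1+10+1+1+1+3+3 = 20.
Pick's theorem gives I = A − B/2 + 1 = 3359 − 20/2 + 1 = 3350, so the closed region contains I + B = 3350 + 20 = 3370 lattice points.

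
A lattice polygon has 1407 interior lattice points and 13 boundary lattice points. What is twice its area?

By Pick's theorem, A = I + B/2 − 1 = 1407 + 13/2 − 1 = 2825/2.
Hence 2A = 2825.

2825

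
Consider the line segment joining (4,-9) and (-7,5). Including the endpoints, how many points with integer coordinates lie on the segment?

2

The number of lattice points on a segment between lattice points is gcd(|Δx|,|Δy|) + 1 = gcd(11,14) + 1 = 1 + 1 = 2.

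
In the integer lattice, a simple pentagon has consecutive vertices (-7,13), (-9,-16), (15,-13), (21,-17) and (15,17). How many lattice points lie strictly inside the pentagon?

The shoelace formula gives twice the area as |((-7)·(-16) − (-9)·13) + ((-9)·(-13) − 15·(-16)) + (15·(-17) − 21·(-13)) + (21·17 − 15·(-17)) + (15·13 − (-7)·17)| = 1530, so the area is 765.
Summing gcd(|Δx|,|Δy|) over the edges gives the boundary count: gcd(2,29) + gcd(24,3) + gcd(6,4) + gcd(6,34) + gcd(22,4) = 1+3+2+2+2 = 10.
Pick's theorem gives I = A − B/2 + 1 = 765 − 10/2 + 1 = 761.

761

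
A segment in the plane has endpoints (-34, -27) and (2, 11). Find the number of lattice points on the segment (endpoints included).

The number of lattice points on a segment between lattice points is gcd(|Δx|,|Δy|) + 1 = gcd(36,38) + 1 = 2 + 1 = 3.

3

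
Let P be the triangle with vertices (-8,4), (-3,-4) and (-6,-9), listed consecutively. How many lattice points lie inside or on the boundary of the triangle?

By the shoelace formula, twice the signed area is |[(-8)·(-4) − (-3)·4] + [(-3)·(-9) − (-6)·(-4)] + [(-6)·4 − (-8)·(-9)]| = 49, so the area is 49/2.
Summing gcd(|Δx|,|Δy|) over the edges gives the boundary count: gcd(5,8) + gcd(3,5) + gcd(2,13) = 1+1+1 = 3.
Pick's theorem gives I = A − B/2 + 1 = 49/2 − 3/2 + 1 = 24, so the closed region contains I + B = 24 + 3 = 27 lattice points.

27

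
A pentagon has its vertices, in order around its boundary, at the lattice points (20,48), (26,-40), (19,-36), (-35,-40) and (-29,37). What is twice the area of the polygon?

Using the shoelace formula, 2A = |[20·(-40) − 26·48] + [26·(-36) − 19·(-40)] + [19·(-40) − (-35)·(-36)] + [(-35)·37 − (-29)·(-40)] + [(-29)·48 − 20·37]| = 8831, so the area is 4415.5.

8831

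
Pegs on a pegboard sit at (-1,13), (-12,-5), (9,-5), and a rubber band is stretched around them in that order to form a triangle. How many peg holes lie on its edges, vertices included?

Along each edge there are gcd(|Δx|,|Δy|)+1 lattice points, so counting each shared vertex once the boundary has gcd(11,18) + gcd(21,0) + gcd(10,18) = 1+21+2 = 24.

24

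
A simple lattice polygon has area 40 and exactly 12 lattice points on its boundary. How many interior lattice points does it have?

From Pick's theorem, I = A − B/2 + 1 = 40 − 12/2 + 1 = 35.

35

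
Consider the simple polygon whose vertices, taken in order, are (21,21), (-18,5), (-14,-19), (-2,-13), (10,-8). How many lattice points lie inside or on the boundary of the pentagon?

The shoelace formula gives twice the area as |(21·5 − (-18)·21) + ((-18)·(-19) − (-14)·5) + ((-14)·(-13) − (-2)·(-19)) + ((-2)·(-8) − 10·(-13)) + (10·21 − 21·(-8))| = 1563, so the area is 781.5.
Along each edge there are gcd(|Δx|,|Δy|)+1 lattice points, so counting each shared vertex once the boundary has gcd(39,16) + gcd(4,24) + gcd(12,6) + gcd(12,5) + gcd(11,29) = 1+4+6+1+1 = 13.
Pick's theorem gives I = A − B/2 + 1 = 781.5 − 13/2 + 1 = 776, so the closed region contains I + B = 776 + 13 = 789 lattice points.

789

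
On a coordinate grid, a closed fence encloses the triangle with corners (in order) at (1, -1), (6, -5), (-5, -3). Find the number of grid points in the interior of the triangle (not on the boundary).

Using the shoelace formula, 2A = |[1·(-5) − 6·(-1)] + [6·(-3) − (-5)·(-5)] + [(-5)·(-1) − 1·(-3)]| = 34, so the area is 17.
Summing gcd(|Δx|,|Δy|) over the edges gives the boundary count: gcd(5,4) + gcd(11,2) + gcd(6,2) = 1+1+2 = 4.
By Pick's theorem A = I + B/2 − 1, so I = 17 − 4/2 + 1 = 16.

16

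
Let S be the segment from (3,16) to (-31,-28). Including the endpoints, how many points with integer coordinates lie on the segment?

3

The number of lattice points on a segment between lattice points is gcd(|Δx|,|Δy|) + 1 = gcd(34,44) + 1 = 2 + 1 = 3.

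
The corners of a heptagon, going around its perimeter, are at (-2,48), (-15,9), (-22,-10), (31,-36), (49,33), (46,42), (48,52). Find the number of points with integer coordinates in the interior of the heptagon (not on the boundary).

By the shoelace formula, twice the signed area is |((-2)·9 − (-15)·48) + ((-15)·(-10) − (-22)·9) + ((-22)·(-36) − 31·(-10)) + (31·33 − 49·(-36)) + (49·42 − 46·33) + (46·52 − 48·42) + (48·48 − (-2)·52)| = 8263, so the area is 4131.5.
Along each edge there are gcd(|Δx|,|Δy|)+1 lattice points, so counting each shared vertex once the boundary has gcd(13,39) + gcd(7,19) + gcd(53,26) + gcd(18,69) + gcd(3,9) + gcd(2,10) + gcd(50,4) = 13+1+1+3+3+2+2 = 25.
Pick's theorem gives I = A − B/2 + 1 = 4131.5 − 25/2 + 1 = 4120.

4120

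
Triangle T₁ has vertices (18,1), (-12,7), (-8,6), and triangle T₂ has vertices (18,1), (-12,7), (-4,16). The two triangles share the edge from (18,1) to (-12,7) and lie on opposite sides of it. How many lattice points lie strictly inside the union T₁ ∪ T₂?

161

The union is the simple quadrilateral with vertices (18,1), (-8,6), (-12,7), (-4,16) in order.
By the shoelace formula, twice the signed area is |(18·6 − (-8)·1) + ((-8)·7 − (-12)·6) + ((-12)·16 − (-4)·7) + ((-4)·1 − 18·16)| = 324, so the area is 162.
The number of boundary lattice points is Σ gcd(|Δx|,|Δy|) = gcd(26,5) + gcd(4,1) + gcd(8,9) + gcd(22,15) = 1+1+1+1 = 4.
By Pick's theorem I = A − B/2 + 1 = 162 − 4/2 + 1 = 161.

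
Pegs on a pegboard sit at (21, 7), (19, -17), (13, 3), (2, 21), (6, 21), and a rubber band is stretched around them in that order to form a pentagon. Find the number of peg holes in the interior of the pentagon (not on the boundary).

By the shoelace formula, twice the signed area is |(21·(-17) − 19·7) + (19·3 − 13·(-17)) + (13·21 − 2·3) + (2·21 − 6·21) + (6·7 − 21·21)| = 428, so the area is 214.
Summing gcd(|Δx|,|Δy|) over the edges gives the boundary count: gcd(2,24) + gcd(6,20) + gcd(11,18) + gcd(4,0) + gcd(15,14) = 2+2+1+4+1 = 10.
By Pick's theorem A = I + B/2 − 1, so I = 214 − 10/2 + 1 = 210.

210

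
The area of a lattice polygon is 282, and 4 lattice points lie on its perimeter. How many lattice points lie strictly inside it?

281

Pick's theorem A = I + B/2 − 1 rearranges to I = A − B/2 + 1 = 282 − 4/2 + 1 = 281.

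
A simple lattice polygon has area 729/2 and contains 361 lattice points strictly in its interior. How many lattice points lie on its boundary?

9

Pick's theorem gives A = I + B/2 − 1, so B = 2(A − I + 1) = 2(729/2 − 361 + 1) = 9.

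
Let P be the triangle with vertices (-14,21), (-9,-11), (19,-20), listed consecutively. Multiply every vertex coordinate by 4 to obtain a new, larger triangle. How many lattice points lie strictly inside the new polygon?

Using the shoelace formula, 2A = |[(-14)·(-11) − (-9)·21] + [(-9)·(-20) − 19·(-11)] + [19·21 − (-14)·(-20)]| = 851, so the area is 425.5.
Along each edge there are gcd(|Δx|,|Δy|)+1 lattice points, so counting each shared vertex once the boundary has gcd(5,32) + gcd(28,9) + gcd(33,41) = 1+1+1 = 3.
Scaling by 4 multiplies the area by 4² = 16 (so the new area is 6808) and multiplies the boundary lattice-point count by 4, giving 12.
By Pick's theorem, the interior count of the dilated polygon is 6808 − 12/2 + 1 = 6803.

6803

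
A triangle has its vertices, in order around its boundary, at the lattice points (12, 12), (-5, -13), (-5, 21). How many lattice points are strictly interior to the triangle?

272

Using the shoelace formula, 2A = |[12·(-13) − (-5)·12] + [(-5)·21 − (-5)·(-13)] + [(-5)·12 − 12·21]| = 578, so the area is 289.
Along each edge there are gcd(|Δx|,|Δy|)+1 lattice points, so counting each shared vertex once the boundary has gcd(17,25) + gcd(0,34) + gcd(17,9) = 1+34+1 = 36.
By Pick's theorem A = I + B/2 − 1, so I = 289 − 36/2 + 1 = 272.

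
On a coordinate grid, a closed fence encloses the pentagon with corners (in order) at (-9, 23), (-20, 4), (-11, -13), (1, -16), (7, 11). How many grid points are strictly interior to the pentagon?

645

Using the shoelace formula, 2A = |[(-9)·4 − (-20)·23] + [(-20)·(-13) − (-11)·4] + [(-11)·(-16) − 1·(-13)] + [1·11 − 7·(-16)] + [7·23 − (-9)·11]| = 1300, so the area is 650.
Summing gcd(|Δx|,|Δy|) over the edges gives the boundary count: gcd(11,19) + gcd(9,17) + gcd(12,3) + gcd(6,27) + gcd(16,12) = 1+1+3+3+4 = 12.
Pick's theorem gives I = A − B/2 + 1 = 650 − 12/2 + 1 = 645.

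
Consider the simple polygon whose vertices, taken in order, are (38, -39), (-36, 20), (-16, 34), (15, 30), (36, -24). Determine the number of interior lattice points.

2232

By the shoelace formula, twice the signed area is |(38·20 − (-36)·(-39)) + ((-36)·34 − (-16)·20) + ((-16)·30 − 15·34) + (15·(-24) − 36·30) + (36·(-39) − 38·(-24))| = 4470, so the area is 2235.
Summing gcd(|Δx|,|Δy|) over the edges gives the boundary count: gcd(74,59) + gcd(20,14) + gcd(31,4) + gcd(21,54) + gcd(2,15) = 1+2+1+3+1 = 8.
By Pick's theorem A = I + B/2 − 1, so I = 2235 − 8/2 + 1 = 2232.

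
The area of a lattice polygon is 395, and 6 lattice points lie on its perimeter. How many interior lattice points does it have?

393

From Pick's theorem, I = A − B/2 + 1 = 395 − 6/2 + 1 = 393.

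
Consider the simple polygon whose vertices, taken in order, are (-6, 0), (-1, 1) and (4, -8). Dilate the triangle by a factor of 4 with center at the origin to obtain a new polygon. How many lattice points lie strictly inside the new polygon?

The shoelace formula gives twice the area as |((-6)·1 − (-1)·0) + ((-1)·(-8) − 4·1) + (4·0 − (-6)·(-8))| = 50, so the area is 25.
The number of boundary lattice points is Σ gcd(|Δx|,|Δy|) = gcd(5,1) + gcd(5,9) + gcd(10,8) = 1+1+2 = 4.
Scaling by 4 multiplies the area by 4² = 16 (so the new area is 400) and multiplies the boundary lattice-point count by 4, giving 16.
By Pick's theorem, the interior count of the dilated polygon is 400 − 16/2 + 1 = 393.

393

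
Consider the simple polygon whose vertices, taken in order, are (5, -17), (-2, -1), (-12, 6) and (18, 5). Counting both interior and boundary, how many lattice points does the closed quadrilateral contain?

The shoelace formula gives twice the area as |[5·(-1) − (-2)·(-17)] + [(-2)·6 − (-12)·(-1)] + [(-12)·5 − 18·6] + [18·(-17) − 5·5]| = 562, so the area is 281.
The number of boundary lattice points is Σ gcd(|Δx|,|Δy|) = gcd(7,16) + gcd(10,7) + gcd(30,1) + gcd(13,22) = 1+1+1+1 = 4.
Pick's theorem gives I = A − B/2 + 1 = 281 − 4/2 + 1 = 280, so the closed region contains I + B = 280 + 4 = 284 lattice points.

284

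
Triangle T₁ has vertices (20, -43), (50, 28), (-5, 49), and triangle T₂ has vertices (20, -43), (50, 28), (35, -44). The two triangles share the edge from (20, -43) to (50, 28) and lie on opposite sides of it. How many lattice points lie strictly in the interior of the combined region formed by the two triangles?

2813

The union is the simple quadrilateral with vertices (20, -43), (-5, 49), (50, 28), (35, -44) in order.
Using the shoelace formula, 2A = |(20·49 − (-5)·(-43)) + ((-5)·28 − 50·49) + (50·(-44) − 35·28) + (35·(-43) − 20·(-44))| = 5630, so the area is 2815.
The number of boundary lattice points is Σ gcd(|Δx|,|Δy|) = gcd(25,92) + gcd(55,21) + gcd(15,72) + gcd(15,1) = 1+1+3+1 = 6.
By Pick's theorem I = A − B/2 + 1 = 2815 − 6/2 + 1 = 2813.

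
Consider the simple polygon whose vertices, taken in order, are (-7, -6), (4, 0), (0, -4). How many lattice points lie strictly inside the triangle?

Using the shoelace formula, 2A = |[(-7)·0 − 4·(-6)] + [4·(-4) − 0·0] + [0·(-6) − (-7)·(-4)]| = 20, so the area is 10.
Along each edge there are gcd(|Δx|,|Δy|)+1 lattice points, so counting each shared vertex once the boundary has gcd(11,6) + gcd(4,4) + gcd(7,2) = 1+4+1 = 6.
By Pick's theorem A = I + B/2 − 1, so I = 10 − 6/2 + 1 = 8.

8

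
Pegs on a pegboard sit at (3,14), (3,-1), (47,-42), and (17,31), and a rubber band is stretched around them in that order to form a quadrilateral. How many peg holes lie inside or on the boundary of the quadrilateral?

1106

Using the shoelace formula, 2A = |[3·(-1) − 3·14] + [3·(-42) − 47·(-1)] + [47·31 − 17·(-42)] + [17·14 − 3·31]| = 2192, so the area is 1096.
Along each edge there are gcd(|Δx|,|Δy|)+1 lattice points, so counting each shared vertex once the boundary has gcd(0,15) + gcd(44,41) + gcd(30,73) + gcd(14,17) = 15+1+1+1 = 18.
Pick's theorem gives I = A − B/2 + 1 = 1096 − 18/2 + 1 = 1088, so the closed region contains I + B = 1088 + 18 = 1106 lattice points.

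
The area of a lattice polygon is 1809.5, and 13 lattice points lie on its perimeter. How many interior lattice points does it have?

From Pick's theorem, I = A − B/2 + 1 = 1809.5 − 13/2 + 1 = 1804.

1804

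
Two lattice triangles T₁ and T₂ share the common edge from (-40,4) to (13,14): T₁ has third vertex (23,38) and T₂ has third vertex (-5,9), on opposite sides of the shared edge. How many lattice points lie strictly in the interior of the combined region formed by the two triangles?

The union is the simple quadrilateral with vertices (-40,4), (23,38), (13,14), (-5,9) in order.
The shoelace formula gives twice the area as |((-40)·38 − 23·4) + (23·14 − 13·38) + (13·9 − (-5)·14) + ((-5)·4 − (-40)·9)| = 1257, so the area is 1257/2.
The number of boundary lattice points is Σ gcd(|Δx|,|Δy|) = gcd(63,34) + gcd(10,24) + gcd(18,5) + gcd(35,5) = 1+2+1+5 = 9.
By Pick's theorem I = A − B/2 + 1 = 1257/2 − 9/2 + 1 = 625.

625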